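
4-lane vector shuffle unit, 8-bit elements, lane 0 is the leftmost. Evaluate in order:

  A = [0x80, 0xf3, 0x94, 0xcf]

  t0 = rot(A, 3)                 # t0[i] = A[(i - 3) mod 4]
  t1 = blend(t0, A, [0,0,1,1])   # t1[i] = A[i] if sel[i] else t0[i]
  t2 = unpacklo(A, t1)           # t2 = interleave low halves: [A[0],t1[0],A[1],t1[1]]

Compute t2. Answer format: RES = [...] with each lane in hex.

RES = [0x80, 0xf3, 0xf3, 0x94]

t0 = [0xf3, 0x94, 0xcf, 0x80]
t1 = [0xf3, 0x94, 0x94, 0xcf]
t2 = [0x80, 0xf3, 0xf3, 0x94]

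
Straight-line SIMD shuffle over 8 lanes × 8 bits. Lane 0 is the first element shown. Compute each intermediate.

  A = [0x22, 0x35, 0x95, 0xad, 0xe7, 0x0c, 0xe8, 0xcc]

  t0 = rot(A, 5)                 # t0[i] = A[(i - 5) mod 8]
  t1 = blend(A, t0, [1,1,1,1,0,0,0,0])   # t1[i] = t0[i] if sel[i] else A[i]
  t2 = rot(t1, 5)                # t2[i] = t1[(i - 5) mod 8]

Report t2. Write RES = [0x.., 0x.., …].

→ t0 |ad|e7|0c|e8|cc|22|35|95|
→ t1 |ad|e7|0c|e8|e7|0c|e8|cc|
→ t2 |e8|e7|0c|e8|cc|ad|e7|0c|

RES = [0xe8, 0xe7, 0x0c, 0xe8, 0xcc, 0xad, 0xe7, 0x0c]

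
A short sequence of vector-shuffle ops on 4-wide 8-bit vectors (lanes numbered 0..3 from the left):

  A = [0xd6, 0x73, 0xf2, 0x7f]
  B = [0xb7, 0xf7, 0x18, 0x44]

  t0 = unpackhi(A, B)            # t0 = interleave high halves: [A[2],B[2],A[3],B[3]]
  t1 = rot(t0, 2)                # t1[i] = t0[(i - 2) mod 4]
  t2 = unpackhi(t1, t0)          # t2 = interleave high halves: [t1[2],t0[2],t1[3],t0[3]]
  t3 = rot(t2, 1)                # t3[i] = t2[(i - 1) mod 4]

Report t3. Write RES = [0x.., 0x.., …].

→ t0 |f2|18|7f|44|
→ t1 |7f|44|f2|18|
→ t2 |f2|7f|18|44|
→ t3 |44|f2|7f|18|

RES = [ 0x44  0xf2  0x7f  0x18 ]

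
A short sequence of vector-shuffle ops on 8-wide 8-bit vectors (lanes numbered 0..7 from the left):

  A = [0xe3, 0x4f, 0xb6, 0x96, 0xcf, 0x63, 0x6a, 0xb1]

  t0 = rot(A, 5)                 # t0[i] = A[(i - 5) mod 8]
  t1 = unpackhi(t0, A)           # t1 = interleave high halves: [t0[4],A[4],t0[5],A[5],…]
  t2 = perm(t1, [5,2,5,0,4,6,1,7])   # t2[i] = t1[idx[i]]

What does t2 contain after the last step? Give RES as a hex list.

RES = [ 0x6a  0xe3  0x6a  0xb1  0x4f  0xb6  0xcf  0xb1 ]

t0 = [0x96, 0xcf, 0x63, 0x6a, 0xb1, 0xe3, 0x4f, 0xb6]
t1 = [0xb1, 0xcf, 0xe3, 0x63, 0x4f, 0x6a, 0xb6, 0xb1]
t2 = [0x6a, 0xe3, 0x6a, 0xb1, 0x4f, 0xb6, 0xcf, 0xb1]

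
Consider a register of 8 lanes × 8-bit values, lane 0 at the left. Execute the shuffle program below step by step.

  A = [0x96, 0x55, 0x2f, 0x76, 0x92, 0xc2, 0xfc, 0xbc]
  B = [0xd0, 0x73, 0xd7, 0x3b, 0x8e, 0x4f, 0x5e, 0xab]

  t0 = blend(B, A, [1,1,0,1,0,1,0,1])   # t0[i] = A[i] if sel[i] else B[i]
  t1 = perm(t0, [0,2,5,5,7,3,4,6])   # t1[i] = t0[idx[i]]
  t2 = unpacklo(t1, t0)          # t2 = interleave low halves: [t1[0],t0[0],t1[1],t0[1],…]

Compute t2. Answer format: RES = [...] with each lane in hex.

RES = [0x96, 0x96, 0xd7, 0x55, 0xc2, 0xd7, 0xc2, 0x76]

  t0: 96 55 d7 76 8e c2 5e bc
  t1: 96 d7 c2 c2 bc 76 8e 5e
  t2: 96 96 d7 55 c2 d7 c2 76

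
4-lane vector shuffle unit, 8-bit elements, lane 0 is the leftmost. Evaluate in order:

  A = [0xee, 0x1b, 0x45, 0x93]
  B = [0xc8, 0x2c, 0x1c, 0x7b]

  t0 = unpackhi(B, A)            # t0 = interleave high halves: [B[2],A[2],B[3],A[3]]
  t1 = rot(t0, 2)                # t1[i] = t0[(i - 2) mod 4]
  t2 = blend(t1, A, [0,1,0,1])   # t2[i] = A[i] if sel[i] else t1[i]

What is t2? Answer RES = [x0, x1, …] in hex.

RES = [ 0x7b  0x1b  0x1c  0x93 ]

  t0: 1c 45 7b 93
  t1: 7b 93 1c 45
  t2: 7b 1b 1c 93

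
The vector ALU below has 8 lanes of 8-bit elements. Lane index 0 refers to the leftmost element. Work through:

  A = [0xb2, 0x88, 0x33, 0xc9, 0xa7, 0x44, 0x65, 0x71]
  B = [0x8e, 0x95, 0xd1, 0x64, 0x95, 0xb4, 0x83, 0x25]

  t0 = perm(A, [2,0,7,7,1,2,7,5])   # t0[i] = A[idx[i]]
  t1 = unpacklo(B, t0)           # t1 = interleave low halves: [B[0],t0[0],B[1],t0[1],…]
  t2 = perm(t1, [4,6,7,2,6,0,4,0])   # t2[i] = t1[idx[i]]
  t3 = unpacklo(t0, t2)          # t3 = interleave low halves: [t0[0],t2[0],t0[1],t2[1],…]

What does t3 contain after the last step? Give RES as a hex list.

t0 = [0x33, 0xb2, 0x71, 0x71, 0x88, 0x33, 0x71, 0x44]
t1 = [0x8e, 0x33, 0x95, 0xb2, 0xd1, 0x71, 0x64, 0x71]
t2 = [0xd1, 0x64, 0x71, 0x95, 0x64, 0x8e, 0xd1, 0x8e]
t3 = [0x33, 0xd1, 0xb2, 0x64, 0x71, 0x71, 0x71, 0x95]

RES = [0x33, 0xd1, 0xb2, 0x64, 0x71, 0x71, 0x71, 0x95]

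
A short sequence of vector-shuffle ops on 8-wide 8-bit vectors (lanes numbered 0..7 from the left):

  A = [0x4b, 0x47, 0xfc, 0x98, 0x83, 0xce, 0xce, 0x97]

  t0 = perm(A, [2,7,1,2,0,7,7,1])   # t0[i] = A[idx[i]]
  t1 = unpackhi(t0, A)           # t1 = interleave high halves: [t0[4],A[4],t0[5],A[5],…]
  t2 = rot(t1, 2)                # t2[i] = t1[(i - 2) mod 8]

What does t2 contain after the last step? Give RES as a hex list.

→ t0 |fc|97|47|fc|4b|97|97|47|
→ t1 |4b|83|97|ce|97|ce|47|97|
→ t2 |47|97|4b|83|97|ce|97|ce|

RES = [0x47, 0x97, 0x4b, 0x83, 0x97, 0xce, 0x97, 0xce]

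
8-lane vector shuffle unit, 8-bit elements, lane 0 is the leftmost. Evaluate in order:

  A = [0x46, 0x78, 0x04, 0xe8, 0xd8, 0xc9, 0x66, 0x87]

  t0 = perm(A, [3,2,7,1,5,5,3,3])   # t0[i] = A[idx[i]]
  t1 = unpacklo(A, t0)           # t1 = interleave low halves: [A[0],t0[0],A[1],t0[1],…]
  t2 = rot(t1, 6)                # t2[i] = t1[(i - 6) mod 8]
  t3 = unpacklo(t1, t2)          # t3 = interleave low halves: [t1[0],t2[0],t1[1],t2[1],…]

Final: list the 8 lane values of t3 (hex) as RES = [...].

RES = [ 0x46  0x78  0xe8  0x04  0x78  0x04  0x04  0x87 ]

  t0: e8 04 87 78 c9 c9 e8 e8
  t1: 46 e8 78 04 04 87 e8 78
  t2: 78 04 04 87 e8 78 46 e8
  t3: 46 78 e8 04 78 04 04 87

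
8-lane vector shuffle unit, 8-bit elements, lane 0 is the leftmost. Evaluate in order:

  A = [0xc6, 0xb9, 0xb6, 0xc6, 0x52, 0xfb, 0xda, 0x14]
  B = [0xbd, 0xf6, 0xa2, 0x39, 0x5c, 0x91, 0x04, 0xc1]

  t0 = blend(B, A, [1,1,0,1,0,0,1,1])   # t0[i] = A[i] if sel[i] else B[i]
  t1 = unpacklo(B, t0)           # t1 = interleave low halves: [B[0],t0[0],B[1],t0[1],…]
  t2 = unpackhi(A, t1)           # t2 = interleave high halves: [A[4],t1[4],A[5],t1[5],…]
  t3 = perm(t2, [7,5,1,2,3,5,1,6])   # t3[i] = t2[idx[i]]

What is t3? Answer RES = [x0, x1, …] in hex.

RES = [ 0xc6  0x39  0xa2  0xfb  0xa2  0x39  0xa2  0x14 ]

→ t0 |c6|b9|a2|c6|5c|91|da|14|
→ t1 |bd|c6|f6|b9|a2|a2|39|c6|
→ t2 |52|a2|fb|a2|da|39|14|c6|
→ t3 |c6|39|a2|fb|a2|39|a2|14|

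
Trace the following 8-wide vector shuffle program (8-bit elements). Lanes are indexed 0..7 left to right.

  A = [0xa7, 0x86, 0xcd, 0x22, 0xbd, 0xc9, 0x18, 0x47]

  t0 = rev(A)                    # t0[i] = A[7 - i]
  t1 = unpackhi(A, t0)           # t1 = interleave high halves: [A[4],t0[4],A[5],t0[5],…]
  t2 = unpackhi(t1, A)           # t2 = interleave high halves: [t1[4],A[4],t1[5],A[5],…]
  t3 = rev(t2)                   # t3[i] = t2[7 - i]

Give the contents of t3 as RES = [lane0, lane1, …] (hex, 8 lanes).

  t0: 47 18 c9 bd 22 cd 86 a7
  t1: bd 22 c9 cd 18 86 47 a7
  t2: 18 bd 86 c9 47 18 a7 47
  t3: 47 a7 18 47 c9 86 bd 18

RES = [ 0x47  0xa7  0x18  0x47  0xc9  0x86  0xbd  0x18 ]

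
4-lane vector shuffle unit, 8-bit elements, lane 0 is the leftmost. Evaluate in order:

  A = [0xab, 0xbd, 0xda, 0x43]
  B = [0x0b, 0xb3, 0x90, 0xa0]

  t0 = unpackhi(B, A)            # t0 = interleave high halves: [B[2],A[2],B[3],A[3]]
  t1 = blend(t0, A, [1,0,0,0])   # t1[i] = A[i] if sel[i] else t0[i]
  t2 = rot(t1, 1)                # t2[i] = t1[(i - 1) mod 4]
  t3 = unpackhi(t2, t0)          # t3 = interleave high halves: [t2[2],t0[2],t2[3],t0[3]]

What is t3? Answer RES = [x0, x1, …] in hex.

→ t0 |90|da|a0|43|
→ t1 |ab|da|a0|43|
→ t2 |43|ab|da|a0|
→ t3 |da|a0|a0|43|

RES = [0xda, 0xa0, 0xa0, 0x43]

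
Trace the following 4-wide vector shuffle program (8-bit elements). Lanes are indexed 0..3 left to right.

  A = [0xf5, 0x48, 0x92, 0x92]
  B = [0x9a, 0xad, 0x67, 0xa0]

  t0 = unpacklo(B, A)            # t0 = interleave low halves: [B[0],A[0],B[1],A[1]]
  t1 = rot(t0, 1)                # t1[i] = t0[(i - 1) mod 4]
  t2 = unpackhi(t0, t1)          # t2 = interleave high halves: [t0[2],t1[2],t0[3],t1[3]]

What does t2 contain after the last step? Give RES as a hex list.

  t0: 9a f5 ad 48
  t1: 48 9a f5 ad
  t2: ad f5 48 ad

RES = [0xad, 0xf5, 0x48, 0xad]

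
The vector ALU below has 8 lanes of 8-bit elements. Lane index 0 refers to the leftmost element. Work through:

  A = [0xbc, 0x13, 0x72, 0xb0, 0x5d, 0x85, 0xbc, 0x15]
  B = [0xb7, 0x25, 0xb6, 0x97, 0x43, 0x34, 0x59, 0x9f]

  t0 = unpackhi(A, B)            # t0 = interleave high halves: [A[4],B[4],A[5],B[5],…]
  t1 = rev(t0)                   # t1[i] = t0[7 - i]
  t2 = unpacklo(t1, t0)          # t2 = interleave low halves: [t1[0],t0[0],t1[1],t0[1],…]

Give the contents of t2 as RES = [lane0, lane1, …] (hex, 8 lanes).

RES = [ 0x9f  0x5d  0x15  0x43  0x59  0x85  0xbc  0x34 ]

  t0: 5d 43 85 34 bc 59 15 9f
  t1: 9f 15 59 bc 34 85 43 5d
  t2: 9f 5d 15 43 59 85 bc 34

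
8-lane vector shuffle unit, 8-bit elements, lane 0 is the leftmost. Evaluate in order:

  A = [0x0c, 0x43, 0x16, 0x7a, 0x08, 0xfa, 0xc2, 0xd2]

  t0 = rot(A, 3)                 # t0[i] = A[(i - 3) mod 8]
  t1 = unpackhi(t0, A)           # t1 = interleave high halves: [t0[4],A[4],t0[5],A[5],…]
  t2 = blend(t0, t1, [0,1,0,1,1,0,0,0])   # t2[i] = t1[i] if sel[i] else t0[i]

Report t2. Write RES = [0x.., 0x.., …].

RES = [0xfa, 0x08, 0xd2, 0xfa, 0x7a, 0x16, 0x7a, 0x08]

→ t0 |fa|c2|d2|0c|43|16|7a|08|
→ t1 |43|08|16|fa|7a|c2|08|d2|
→ t2 |fa|08|d2|fa|7a|16|7a|08|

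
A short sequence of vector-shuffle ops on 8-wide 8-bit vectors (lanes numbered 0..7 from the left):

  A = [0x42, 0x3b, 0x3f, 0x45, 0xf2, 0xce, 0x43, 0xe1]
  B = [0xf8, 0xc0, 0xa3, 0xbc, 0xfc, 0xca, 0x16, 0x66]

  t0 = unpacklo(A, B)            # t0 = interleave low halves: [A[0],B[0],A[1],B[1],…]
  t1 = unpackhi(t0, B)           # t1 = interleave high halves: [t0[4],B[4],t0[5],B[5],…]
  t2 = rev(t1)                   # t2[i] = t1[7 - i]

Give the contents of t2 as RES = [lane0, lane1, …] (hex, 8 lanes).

RES = [0x66, 0xbc, 0x16, 0x45, 0xca, 0xa3, 0xfc, 0x3f]

t0 = [0x42, 0xf8, 0x3b, 0xc0, 0x3f, 0xa3, 0x45, 0xbc]
t1 = [0x3f, 0xfc, 0xa3, 0xca, 0x45, 0x16, 0xbc, 0x66]
t2 = [0x66, 0xbc, 0x16, 0x45, 0xca, 0xa3, 0xfc, 0x3f]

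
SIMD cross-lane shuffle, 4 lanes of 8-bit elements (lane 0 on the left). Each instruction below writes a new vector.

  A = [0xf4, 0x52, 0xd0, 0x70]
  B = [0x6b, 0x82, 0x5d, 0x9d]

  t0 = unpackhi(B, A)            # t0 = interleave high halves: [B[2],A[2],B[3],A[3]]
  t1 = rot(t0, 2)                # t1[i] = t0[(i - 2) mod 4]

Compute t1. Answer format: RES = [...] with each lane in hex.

  t0: 5d d0 9d 70
  t1: 9d 70 5d d0

RES = [0x9d, 0x70, 0x5d, 0xd0]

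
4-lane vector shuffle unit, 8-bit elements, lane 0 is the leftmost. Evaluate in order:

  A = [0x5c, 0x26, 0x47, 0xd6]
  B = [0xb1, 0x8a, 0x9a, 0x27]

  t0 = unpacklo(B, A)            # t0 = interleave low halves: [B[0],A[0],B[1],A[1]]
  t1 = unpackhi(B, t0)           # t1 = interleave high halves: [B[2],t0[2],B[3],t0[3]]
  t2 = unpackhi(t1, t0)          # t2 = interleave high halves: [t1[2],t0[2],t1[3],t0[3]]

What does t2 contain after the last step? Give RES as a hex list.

RES = [ 0x27  0x8a  0x26  0x26 ]

  t0: b1 5c 8a 26
  t1: 9a 8a 27 26
  t2: 27 8a 26 26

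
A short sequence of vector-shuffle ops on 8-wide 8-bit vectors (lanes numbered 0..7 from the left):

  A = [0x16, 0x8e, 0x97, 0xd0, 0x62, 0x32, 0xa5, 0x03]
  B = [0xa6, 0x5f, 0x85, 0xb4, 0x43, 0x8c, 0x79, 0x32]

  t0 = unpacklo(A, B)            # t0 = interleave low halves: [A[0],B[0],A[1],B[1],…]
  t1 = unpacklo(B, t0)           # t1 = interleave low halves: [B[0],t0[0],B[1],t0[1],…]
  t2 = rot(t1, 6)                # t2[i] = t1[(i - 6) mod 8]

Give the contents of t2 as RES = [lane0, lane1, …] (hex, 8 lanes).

RES = [0x5f, 0xa6, 0x85, 0x8e, 0xb4, 0x5f, 0xa6, 0x16]

→ t0 |16|a6|8e|5f|97|85|d0|b4|
→ t1 |a6|16|5f|a6|85|8e|b4|5f|
→ t2 |5f|a6|85|8e|b4|5f|a6|16|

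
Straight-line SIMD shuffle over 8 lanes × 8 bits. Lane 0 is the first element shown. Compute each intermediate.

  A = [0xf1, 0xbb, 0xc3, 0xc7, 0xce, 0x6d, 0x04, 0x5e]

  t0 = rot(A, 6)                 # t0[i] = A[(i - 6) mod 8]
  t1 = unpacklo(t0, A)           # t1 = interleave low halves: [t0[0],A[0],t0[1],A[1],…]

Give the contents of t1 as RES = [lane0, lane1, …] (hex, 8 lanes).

RES = [ 0xc3  0xf1  0xc7  0xbb  0xce  0xc3  0x6d  0xc7 ]

  t0: c3 c7 ce 6d 04 5e f1 bb
  t1: c3 f1 c7 bb ce c3 6d c7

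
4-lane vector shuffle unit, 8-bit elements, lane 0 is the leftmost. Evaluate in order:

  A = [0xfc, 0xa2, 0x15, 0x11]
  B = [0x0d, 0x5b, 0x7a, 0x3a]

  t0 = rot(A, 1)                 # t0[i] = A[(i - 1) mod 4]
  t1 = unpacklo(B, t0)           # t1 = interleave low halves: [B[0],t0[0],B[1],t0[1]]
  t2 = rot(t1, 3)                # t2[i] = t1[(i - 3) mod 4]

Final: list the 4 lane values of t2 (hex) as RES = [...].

RES = [0x11, 0x5b, 0xfc, 0x0d]

t0 = [0x11, 0xfc, 0xa2, 0x15]
t1 = [0x0d, 0x11, 0x5b, 0xfc]
t2 = [0x11, 0x5b, 0xfc, 0x0d]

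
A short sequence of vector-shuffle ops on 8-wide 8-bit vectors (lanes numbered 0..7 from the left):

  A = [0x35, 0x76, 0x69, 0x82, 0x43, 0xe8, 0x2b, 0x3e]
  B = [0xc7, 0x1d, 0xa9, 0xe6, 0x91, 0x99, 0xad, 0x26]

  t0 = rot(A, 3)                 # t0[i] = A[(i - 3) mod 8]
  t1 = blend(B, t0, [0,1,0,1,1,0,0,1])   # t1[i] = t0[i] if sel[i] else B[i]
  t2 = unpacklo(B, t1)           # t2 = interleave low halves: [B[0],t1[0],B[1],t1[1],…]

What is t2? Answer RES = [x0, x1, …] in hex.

RES = [ 0xc7  0xc7  0x1d  0x2b  0xa9  0xa9  0xe6  0x35 ]

t0 = [0xe8, 0x2b, 0x3e, 0x35, 0x76, 0x69, 0x82, 0x43]
t1 = [0xc7, 0x2b, 0xa9, 0x35, 0x76, 0x99, 0xad, 0x43]
t2 = [0xc7, 0xc7, 0x1d, 0x2b, 0xa9, 0xa9, 0xe6, 0x35]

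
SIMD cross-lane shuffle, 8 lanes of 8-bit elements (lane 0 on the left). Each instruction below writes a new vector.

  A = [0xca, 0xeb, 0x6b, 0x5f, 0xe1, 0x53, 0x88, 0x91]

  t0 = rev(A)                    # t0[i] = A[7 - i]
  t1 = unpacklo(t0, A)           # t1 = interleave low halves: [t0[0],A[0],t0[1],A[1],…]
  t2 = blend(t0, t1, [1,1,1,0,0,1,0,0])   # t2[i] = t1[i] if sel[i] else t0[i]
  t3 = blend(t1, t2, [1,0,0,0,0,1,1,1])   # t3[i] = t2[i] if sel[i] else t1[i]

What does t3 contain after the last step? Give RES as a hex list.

RES = [0x91, 0xca, 0x88, 0xeb, 0x53, 0x6b, 0xeb, 0xca]

  t0: 91 88 53 e1 5f 6b eb ca
  t1: 91 ca 88 eb 53 6b e1 5f
  t2: 91 ca 88 e1 5f 6b eb ca
  t3: 91 ca 88 eb 53 6b eb ca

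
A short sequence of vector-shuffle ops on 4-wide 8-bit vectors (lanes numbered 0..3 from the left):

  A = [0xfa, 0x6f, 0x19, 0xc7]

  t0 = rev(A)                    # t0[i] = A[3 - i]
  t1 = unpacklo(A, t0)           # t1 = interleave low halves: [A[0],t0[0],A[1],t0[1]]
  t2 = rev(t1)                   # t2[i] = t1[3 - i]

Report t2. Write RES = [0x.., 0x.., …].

  t0: c7 19 6f fa
  t1: fa c7 6f 19
  t2: 19 6f c7 fa

RES = [0x19, 0x6f, 0xc7, 0xfa]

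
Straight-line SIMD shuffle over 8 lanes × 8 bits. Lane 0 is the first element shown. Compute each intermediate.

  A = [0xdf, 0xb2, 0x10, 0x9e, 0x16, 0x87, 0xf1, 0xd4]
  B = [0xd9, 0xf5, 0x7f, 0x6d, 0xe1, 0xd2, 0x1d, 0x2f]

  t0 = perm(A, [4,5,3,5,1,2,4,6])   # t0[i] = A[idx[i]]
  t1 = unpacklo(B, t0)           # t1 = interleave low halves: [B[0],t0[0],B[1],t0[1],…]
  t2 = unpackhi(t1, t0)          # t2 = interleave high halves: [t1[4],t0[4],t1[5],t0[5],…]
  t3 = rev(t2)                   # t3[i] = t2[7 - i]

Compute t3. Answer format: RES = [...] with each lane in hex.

RES = [0xf1, 0x87, 0x16, 0x6d, 0x10, 0x9e, 0xb2, 0x7f]

t0 = [0x16, 0x87, 0x9e, 0x87, 0xb2, 0x10, 0x16, 0xf1]
t1 = [0xd9, 0x16, 0xf5, 0x87, 0x7f, 0x9e, 0x6d, 0x87]
t2 = [0x7f, 0xb2, 0x9e, 0x10, 0x6d, 0x16, 0x87, 0xf1]
t3 = [0xf1, 0x87, 0x16, 0x6d, 0x10, 0x9e, 0xb2, 0x7f]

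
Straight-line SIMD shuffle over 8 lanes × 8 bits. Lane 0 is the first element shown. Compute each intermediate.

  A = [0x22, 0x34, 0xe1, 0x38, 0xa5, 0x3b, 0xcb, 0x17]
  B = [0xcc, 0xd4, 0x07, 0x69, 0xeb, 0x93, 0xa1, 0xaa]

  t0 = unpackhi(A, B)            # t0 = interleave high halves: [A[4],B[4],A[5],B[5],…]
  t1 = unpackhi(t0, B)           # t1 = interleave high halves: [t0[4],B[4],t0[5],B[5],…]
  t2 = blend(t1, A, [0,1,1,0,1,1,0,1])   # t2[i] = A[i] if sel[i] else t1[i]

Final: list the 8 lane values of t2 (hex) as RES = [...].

→ t0 |a5|eb|3b|93|cb|a1|17|aa|
→ t1 |cb|eb|a1|93|17|a1|aa|aa|
→ t2 |cb|34|e1|93|a5|3b|aa|17|

RES = [ 0xcb  0x34  0xe1  0x93  0xa5  0x3b  0xaa  0x17 ]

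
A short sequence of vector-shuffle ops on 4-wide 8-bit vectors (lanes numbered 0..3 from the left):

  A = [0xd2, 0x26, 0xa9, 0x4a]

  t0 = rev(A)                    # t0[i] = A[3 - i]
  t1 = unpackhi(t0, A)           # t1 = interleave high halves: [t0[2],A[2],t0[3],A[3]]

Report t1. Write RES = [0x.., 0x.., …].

RES = [ 0x26  0xa9  0xd2  0x4a ]

t0 = [0x4a, 0xa9, 0x26, 0xd2]
t1 = [0x26, 0xa9, 0xd2, 0x4a]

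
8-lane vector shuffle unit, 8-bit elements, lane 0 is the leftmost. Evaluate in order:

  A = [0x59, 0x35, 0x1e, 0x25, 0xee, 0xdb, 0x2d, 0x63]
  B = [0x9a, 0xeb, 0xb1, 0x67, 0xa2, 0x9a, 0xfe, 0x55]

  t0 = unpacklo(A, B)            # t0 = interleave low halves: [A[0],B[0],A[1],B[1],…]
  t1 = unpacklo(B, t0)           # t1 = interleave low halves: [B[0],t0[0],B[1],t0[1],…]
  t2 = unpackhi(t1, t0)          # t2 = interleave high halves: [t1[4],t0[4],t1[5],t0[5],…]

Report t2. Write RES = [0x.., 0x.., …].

t0 = [0x59, 0x9a, 0x35, 0xeb, 0x1e, 0xb1, 0x25, 0x67]
t1 = [0x9a, 0x59, 0xeb, 0x9a, 0xb1, 0x35, 0x67, 0xeb]
t2 = [0xb1, 0x1e, 0x35, 0xb1, 0x67, 0x25, 0xeb, 0x67]

RES = [0xb1, 0x1e, 0x35, 0xb1, 0x67, 0x25, 0xeb, 0x67]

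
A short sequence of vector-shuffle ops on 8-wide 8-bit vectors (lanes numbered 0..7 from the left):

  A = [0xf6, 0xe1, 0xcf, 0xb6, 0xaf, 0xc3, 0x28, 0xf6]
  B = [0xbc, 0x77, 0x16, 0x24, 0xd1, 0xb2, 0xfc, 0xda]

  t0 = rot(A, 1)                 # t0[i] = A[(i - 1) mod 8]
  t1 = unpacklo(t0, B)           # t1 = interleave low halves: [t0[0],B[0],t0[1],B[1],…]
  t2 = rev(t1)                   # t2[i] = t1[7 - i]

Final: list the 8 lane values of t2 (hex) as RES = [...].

t0 = [0xf6, 0xf6, 0xe1, 0xcf, 0xb6, 0xaf, 0xc3, 0x28]
t1 = [0xf6, 0xbc, 0xf6, 0x77, 0xe1, 0x16, 0xcf, 0x24]
t2 = [0x24, 0xcf, 0x16, 0xe1, 0x77, 0xf6, 0xbc, 0xf6]

RES = [0x24, 0xcf, 0x16, 0xe1, 0x77, 0xf6, 0xbc, 0xf6]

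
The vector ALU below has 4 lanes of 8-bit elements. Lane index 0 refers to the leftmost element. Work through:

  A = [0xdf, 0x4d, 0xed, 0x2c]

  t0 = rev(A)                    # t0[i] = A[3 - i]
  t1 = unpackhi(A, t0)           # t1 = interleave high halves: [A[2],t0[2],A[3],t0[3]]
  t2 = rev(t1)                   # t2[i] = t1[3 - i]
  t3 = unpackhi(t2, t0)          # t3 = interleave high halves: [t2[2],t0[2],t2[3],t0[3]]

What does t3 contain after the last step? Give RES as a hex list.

RES = [0x4d, 0x4d, 0xed, 0xdf]

→ t0 |2c|ed|4d|df|
→ t1 |ed|4d|2c|df|
→ t2 |df|2c|4d|ed|
→ t3 |4d|4d|ed|df|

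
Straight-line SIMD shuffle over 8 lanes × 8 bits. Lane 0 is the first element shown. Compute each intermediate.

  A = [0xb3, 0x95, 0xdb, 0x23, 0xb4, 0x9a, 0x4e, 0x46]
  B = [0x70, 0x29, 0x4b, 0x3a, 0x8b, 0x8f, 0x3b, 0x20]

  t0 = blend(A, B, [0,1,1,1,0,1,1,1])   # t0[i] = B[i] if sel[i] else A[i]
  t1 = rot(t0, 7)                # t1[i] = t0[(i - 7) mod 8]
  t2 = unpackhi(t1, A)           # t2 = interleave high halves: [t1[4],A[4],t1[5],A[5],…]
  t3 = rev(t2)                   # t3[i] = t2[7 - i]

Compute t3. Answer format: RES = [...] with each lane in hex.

RES = [0x46, 0xb3, 0x4e, 0x20, 0x9a, 0x3b, 0xb4, 0x8f]

→ t0 |b3|29|4b|3a|b4|8f|3b|20|
→ t1 |29|4b|3a|b4|8f|3b|20|b3|
→ t2 |8f|b4|3b|9a|20|4e|b3|46|
→ t3 |46|b3|4e|20|9a|3b|b4|8f|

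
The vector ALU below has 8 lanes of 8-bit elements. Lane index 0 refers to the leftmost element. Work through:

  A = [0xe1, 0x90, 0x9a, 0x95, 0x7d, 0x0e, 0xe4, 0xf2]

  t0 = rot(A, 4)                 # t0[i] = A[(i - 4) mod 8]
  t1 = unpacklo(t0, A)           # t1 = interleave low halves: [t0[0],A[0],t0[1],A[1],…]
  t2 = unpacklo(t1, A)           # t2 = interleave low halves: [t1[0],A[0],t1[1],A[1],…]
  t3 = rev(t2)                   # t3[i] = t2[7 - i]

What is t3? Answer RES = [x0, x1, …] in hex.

RES = [0x95, 0x90, 0x9a, 0x0e, 0x90, 0xe1, 0xe1, 0x7d]

→ t0 |7d|0e|e4|f2|e1|90|9a|95|
→ t1 |7d|e1|0e|90|e4|9a|f2|95|
→ t2 |7d|e1|e1|90|0e|9a|90|95|
→ t3 |95|90|9a|0e|90|e1|e1|7d|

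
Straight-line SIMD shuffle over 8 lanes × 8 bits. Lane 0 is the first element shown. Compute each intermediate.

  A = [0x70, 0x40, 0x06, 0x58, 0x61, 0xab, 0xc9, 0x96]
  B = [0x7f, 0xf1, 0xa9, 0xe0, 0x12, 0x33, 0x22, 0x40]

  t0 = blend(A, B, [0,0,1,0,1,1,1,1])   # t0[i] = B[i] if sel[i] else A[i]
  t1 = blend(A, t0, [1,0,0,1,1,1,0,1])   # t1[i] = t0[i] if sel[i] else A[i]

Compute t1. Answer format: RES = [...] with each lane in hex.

RES = [ 0x70  0x40  0x06  0x58  0x12  0x33  0xc9  0x40 ]

  t0: 70 40 a9 58 12 33 22 40
  t1: 70 40 06 58 12 33 c9 40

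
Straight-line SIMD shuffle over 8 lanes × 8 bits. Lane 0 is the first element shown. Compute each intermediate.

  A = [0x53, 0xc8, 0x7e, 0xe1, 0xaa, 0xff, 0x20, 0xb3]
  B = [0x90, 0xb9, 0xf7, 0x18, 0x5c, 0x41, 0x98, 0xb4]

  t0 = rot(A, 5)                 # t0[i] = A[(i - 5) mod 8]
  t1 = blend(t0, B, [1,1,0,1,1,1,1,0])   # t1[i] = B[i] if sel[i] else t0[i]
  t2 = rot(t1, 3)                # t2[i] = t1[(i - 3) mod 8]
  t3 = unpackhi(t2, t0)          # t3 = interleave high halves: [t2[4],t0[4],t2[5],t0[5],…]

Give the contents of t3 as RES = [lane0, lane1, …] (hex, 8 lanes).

→ t0 |e1|aa|ff|20|b3|53|c8|7e|
→ t1 |90|b9|ff|18|5c|41|98|7e|
→ t2 |41|98|7e|90|b9|ff|18|5c|
→ t3 |b9|b3|ff|53|18|c8|5c|7e|

RES = [ 0xb9  0xb3  0xff  0x53  0x18  0xc8  0x5c  0x7e ]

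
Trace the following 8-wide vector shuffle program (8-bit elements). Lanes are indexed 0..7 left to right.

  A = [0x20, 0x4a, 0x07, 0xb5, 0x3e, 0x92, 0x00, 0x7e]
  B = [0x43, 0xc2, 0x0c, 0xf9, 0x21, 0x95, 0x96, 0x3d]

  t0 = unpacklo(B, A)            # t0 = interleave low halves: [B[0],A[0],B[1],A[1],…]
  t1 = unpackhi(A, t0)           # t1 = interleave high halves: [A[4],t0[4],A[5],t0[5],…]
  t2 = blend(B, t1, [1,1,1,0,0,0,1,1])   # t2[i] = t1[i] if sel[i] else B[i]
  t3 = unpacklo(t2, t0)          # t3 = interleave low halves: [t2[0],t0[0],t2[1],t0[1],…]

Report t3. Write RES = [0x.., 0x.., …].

RES = [ 0x3e  0x43  0x0c  0x20  0x92  0xc2  0xf9  0x4a ]

→ t0 |43|20|c2|4a|0c|07|f9|b5|
→ t1 |3e|0c|92|07|00|f9|7e|b5|
→ t2 |3e|0c|92|f9|21|95|7e|b5|
→ t3 |3e|43|0c|20|92|c2|f9|4a|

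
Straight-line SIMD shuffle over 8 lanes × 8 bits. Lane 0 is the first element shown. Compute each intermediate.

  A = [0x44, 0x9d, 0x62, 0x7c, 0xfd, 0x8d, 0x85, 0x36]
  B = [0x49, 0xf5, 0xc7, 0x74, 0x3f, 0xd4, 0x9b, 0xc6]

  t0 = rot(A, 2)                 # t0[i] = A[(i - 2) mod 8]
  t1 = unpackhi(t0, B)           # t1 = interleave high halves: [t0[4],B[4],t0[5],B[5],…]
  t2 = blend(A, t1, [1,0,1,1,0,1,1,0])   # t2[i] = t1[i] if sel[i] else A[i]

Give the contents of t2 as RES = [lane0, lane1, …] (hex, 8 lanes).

RES = [ 0x62  0x9d  0x7c  0xd4  0xfd  0x9b  0x8d  0x36 ]

→ t0 |85|36|44|9d|62|7c|fd|8d|
→ t1 |62|3f|7c|d4|fd|9b|8d|c6|
→ t2 |62|9d|7c|d4|fd|9b|8d|36|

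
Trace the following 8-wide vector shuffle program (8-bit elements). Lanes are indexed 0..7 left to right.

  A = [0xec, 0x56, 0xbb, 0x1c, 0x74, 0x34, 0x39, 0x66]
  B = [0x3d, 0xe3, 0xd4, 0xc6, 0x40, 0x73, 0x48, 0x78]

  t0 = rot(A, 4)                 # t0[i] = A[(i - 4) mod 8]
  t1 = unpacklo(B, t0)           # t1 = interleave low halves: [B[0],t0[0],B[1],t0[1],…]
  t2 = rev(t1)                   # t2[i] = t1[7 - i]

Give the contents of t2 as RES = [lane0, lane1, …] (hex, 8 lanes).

  t0: 74 34 39 66 ec 56 bb 1c
  t1: 3d 74 e3 34 d4 39 c6 66
  t2: 66 c6 39 d4 34 e3 74 3d

RES = [ 0x66  0xc6  0x39  0xd4  0x34  0xe3  0x74  0x3d ]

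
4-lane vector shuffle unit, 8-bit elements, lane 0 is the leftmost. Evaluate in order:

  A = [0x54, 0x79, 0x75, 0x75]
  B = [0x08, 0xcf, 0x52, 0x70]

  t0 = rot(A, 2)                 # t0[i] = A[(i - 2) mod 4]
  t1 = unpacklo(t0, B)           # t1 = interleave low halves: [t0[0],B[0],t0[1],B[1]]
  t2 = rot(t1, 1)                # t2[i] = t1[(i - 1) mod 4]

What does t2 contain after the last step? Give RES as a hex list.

  t0: 75 75 54 79
  t1: 75 08 75 cf
  t2: cf 75 08 75

RES = [ 0xcf  0x75  0x08  0x75 ]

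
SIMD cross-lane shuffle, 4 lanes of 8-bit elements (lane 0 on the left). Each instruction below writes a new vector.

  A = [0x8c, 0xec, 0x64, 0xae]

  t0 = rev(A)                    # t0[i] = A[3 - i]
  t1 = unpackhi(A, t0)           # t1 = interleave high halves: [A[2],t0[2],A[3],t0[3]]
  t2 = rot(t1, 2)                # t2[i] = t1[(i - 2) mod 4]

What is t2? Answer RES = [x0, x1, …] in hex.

→ t0 |ae|64|ec|8c|
→ t1 |64|ec|ae|8c|
→ t2 |ae|8c|64|ec|

RES = [0xae, 0x8c, 0x64, 0xec]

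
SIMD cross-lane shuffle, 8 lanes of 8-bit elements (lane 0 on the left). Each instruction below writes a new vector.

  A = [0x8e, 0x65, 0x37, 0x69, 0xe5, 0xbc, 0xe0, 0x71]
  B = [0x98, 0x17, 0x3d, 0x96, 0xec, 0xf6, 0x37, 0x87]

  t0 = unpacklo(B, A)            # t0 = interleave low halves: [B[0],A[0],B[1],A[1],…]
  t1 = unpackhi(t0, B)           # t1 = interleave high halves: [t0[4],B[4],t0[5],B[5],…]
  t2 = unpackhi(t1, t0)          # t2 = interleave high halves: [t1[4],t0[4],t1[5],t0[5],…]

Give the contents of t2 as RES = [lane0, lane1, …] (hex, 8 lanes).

  t0: 98 8e 17 65 3d 37 96 69
  t1: 3d ec 37 f6 96 37 69 87
  t2: 96 3d 37 37 69 96 87 69

RES = [0x96, 0x3d, 0x37, 0x37, 0x69, 0x96, 0x87, 0x69]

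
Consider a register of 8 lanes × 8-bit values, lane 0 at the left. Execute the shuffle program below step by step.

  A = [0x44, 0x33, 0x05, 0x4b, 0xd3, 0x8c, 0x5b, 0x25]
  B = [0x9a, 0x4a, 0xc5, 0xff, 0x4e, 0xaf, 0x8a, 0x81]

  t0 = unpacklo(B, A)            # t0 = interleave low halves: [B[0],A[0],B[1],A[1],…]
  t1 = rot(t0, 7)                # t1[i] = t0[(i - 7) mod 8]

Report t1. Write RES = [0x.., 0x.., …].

→ t0 |9a|44|4a|33|c5|05|ff|4b|
→ t1 |44|4a|33|c5|05|ff|4b|9a|

RES = [ 0x44  0x4a  0x33  0xc5  0x05  0xff  0x4b  0x9a ]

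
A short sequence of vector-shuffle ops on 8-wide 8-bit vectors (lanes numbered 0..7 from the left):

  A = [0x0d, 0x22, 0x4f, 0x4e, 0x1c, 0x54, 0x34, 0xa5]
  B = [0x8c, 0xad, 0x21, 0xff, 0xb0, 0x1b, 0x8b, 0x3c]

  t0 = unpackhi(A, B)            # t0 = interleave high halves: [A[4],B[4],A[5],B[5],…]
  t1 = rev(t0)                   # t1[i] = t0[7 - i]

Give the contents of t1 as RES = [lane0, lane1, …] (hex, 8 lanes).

RES = [ 0x3c  0xa5  0x8b  0x34  0x1b  0x54  0xb0  0x1c ]

  t0: 1c b0 54 1b 34 8b a5 3c
  t1: 3c a5 8b 34 1b 54 b0 1c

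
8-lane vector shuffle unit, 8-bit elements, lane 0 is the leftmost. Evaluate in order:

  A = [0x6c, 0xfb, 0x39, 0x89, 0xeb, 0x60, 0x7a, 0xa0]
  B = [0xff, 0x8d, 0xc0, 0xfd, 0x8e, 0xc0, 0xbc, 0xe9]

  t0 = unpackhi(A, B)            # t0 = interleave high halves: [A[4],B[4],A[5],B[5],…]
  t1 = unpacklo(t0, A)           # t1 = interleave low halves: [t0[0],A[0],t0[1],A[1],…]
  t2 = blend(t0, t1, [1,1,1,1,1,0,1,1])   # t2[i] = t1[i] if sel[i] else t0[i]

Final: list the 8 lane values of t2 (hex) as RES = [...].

t0 = [0xeb, 0x8e, 0x60, 0xc0, 0x7a, 0xbc, 0xa0, 0xe9]
t1 = [0xeb, 0x6c, 0x8e, 0xfb, 0x60, 0x39, 0xc0, 0x89]
t2 = [0xeb, 0x6c, 0x8e, 0xfb, 0x60, 0xbc, 0xc0, 0x89]

RES = [ 0xeb  0x6c  0x8e  0xfb  0x60  0xbc  0xc0  0x89 ]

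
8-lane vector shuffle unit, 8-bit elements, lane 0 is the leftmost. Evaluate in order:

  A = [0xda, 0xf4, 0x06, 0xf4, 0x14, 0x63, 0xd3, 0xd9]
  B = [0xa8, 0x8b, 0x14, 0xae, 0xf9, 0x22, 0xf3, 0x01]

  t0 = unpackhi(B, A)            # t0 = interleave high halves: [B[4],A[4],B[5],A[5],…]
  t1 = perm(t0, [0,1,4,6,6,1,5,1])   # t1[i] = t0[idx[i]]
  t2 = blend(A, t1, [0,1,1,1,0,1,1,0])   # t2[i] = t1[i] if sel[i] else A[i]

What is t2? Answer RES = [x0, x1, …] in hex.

RES = [0xda, 0x14, 0xf3, 0x01, 0x14, 0x14, 0xd3, 0xd9]

t0 = [0xf9, 0x14, 0x22, 0x63, 0xf3, 0xd3, 0x01, 0xd9]
t1 = [0xf9, 0x14, 0xf3, 0x01, 0x01, 0x14, 0xd3, 0x14]
t2 = [0xda, 0x14, 0xf3, 0x01, 0x14, 0x14, 0xd3, 0xd9]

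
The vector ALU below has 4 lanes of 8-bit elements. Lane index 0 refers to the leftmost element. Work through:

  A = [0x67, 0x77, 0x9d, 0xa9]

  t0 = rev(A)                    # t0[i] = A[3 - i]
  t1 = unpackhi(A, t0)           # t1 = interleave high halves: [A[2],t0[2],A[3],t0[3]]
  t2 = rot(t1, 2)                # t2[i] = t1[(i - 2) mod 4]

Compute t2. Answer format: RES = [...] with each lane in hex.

RES = [0xa9, 0x67, 0x9d, 0x77]

t0 = [0xa9, 0x9d, 0x77, 0x67]
t1 = [0x9d, 0x77, 0xa9, 0x67]
t2 = [0xa9, 0x67, 0x9d, 0x77]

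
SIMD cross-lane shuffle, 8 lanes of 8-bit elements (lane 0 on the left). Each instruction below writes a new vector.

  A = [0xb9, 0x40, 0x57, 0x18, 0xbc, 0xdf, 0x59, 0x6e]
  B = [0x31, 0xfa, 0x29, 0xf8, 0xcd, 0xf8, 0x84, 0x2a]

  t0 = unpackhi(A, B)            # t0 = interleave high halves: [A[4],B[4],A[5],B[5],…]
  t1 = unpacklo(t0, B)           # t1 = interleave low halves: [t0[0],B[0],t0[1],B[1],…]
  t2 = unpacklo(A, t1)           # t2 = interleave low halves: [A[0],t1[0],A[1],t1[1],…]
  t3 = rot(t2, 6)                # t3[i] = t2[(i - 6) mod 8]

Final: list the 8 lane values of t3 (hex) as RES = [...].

RES = [0x40, 0x31, 0x57, 0xcd, 0x18, 0xfa, 0xb9, 0xbc]

  t0: bc cd df f8 59 84 6e 2a
  t1: bc 31 cd fa df 29 f8 f8
  t2: b9 bc 40 31 57 cd 18 fa
  t3: 40 31 57 cd 18 fa b9 bc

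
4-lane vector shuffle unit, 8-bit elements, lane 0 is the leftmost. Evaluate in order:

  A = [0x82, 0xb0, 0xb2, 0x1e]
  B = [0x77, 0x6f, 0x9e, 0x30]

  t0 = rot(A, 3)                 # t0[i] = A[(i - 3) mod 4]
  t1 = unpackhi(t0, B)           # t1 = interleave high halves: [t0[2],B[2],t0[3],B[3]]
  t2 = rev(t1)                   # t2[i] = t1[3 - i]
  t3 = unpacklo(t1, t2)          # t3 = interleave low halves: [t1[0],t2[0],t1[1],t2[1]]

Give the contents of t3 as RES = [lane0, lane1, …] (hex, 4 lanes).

RES = [ 0x1e  0x30  0x9e  0x82 ]

→ t0 |b0|b2|1e|82|
→ t1 |1e|9e|82|30|
→ t2 |30|82|9e|1e|
→ t3 |1e|30|9e|82|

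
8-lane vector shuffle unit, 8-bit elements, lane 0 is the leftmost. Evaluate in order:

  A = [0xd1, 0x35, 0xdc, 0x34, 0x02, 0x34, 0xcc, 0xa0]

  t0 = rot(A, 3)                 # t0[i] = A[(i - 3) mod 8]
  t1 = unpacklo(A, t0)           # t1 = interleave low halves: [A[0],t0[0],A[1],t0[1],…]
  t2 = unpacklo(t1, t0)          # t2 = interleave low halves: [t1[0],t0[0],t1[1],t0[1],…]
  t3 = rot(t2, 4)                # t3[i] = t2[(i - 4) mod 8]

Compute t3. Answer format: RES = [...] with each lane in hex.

RES = [ 0x35  0xa0  0xcc  0xd1  0xd1  0x34  0x34  0xcc ]

→ t0 |34|cc|a0|d1|35|dc|34|02|
→ t1 |d1|34|35|cc|dc|a0|34|d1|
→ t2 |d1|34|34|cc|35|a0|cc|d1|
→ t3 |35|a0|cc|d1|d1|34|34|cc|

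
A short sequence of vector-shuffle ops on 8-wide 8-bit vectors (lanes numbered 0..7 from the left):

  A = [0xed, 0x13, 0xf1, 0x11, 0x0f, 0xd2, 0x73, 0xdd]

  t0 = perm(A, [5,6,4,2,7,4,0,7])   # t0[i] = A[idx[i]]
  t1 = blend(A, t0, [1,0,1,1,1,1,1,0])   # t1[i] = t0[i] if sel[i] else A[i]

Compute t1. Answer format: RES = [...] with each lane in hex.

t0 = [0xd2, 0x73, 0x0f, 0xf1, 0xdd, 0x0f, 0xed, 0xdd]
t1 = [0xd2, 0x13, 0x0f, 0xf1, 0xdd, 0x0f, 0xed, 0xdd]

RES = [0xd2, 0x13, 0x0f, 0xf1, 0xdd, 0x0f, 0xed, 0xdd]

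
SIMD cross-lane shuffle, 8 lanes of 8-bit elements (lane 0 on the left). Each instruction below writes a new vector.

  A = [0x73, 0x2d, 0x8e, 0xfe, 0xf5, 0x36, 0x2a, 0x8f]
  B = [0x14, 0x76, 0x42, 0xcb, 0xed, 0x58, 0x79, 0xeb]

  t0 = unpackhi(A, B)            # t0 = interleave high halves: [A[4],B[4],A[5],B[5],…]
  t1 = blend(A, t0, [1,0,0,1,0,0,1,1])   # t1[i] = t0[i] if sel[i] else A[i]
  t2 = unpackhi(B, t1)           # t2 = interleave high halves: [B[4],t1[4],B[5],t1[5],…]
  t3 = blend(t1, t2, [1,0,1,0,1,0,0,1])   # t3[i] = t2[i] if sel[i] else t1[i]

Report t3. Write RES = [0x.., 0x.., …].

RES = [0xed, 0x2d, 0x58, 0x58, 0x79, 0x36, 0x8f, 0xeb]

  t0: f5 ed 36 58 2a 79 8f eb
  t1: f5 2d 8e 58 f5 36 8f eb
  t2: ed f5 58 36 79 8f eb eb
  t3: ed 2d 58 58 79 36 8f eb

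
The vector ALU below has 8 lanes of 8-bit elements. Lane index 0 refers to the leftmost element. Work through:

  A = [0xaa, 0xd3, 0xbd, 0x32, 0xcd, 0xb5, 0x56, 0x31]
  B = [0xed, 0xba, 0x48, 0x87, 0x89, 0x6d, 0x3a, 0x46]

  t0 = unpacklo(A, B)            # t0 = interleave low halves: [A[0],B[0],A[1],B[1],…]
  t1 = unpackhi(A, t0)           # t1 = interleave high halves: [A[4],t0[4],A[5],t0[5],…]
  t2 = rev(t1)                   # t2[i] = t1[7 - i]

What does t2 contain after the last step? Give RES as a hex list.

RES = [0x87, 0x31, 0x32, 0x56, 0x48, 0xb5, 0xbd, 0xcd]

→ t0 |aa|ed|d3|ba|bd|48|32|87|
→ t1 |cd|bd|b5|48|56|32|31|87|
→ t2 |87|31|32|56|48|b5|bd|cd|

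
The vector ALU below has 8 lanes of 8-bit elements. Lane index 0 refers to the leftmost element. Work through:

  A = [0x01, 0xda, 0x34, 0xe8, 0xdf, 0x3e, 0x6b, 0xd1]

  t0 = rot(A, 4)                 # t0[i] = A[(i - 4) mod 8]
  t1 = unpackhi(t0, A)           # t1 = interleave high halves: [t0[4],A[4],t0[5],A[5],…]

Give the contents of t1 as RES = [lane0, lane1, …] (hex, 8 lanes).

t0 = [0xdf, 0x3e, 0x6b, 0xd1, 0x01, 0xda, 0x34, 0xe8]
t1 = [0x01, 0xdf, 0xda, 0x3e, 0x34, 0x6b, 0xe8, 0xd1]

RES = [0x01, 0xdf, 0xda, 0x3e, 0x34, 0x6b, 0xe8, 0xd1]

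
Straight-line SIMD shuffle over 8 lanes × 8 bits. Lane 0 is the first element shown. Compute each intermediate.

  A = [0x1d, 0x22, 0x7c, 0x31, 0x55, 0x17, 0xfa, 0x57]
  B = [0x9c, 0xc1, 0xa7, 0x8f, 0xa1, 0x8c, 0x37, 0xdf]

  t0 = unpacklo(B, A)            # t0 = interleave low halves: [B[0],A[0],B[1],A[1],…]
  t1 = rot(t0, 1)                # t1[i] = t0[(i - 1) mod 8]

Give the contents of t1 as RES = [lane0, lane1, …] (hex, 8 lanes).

→ t0 |9c|1d|c1|22|a7|7c|8f|31|
→ t1 |31|9c|1d|c1|22|a7|7c|8f|

RES = [ 0x31  0x9c  0x1d  0xc1  0x22  0xa7  0x7c  0x8f ]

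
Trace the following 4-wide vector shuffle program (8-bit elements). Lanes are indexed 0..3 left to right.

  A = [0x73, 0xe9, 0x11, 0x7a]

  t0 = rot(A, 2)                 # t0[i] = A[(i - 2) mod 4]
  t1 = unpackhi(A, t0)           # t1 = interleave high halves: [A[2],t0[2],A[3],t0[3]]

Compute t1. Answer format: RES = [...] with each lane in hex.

RES = [ 0x11  0x73  0x7a  0xe9 ]

  t0: 11 7a 73 e9
  t1: 11 73 7a e9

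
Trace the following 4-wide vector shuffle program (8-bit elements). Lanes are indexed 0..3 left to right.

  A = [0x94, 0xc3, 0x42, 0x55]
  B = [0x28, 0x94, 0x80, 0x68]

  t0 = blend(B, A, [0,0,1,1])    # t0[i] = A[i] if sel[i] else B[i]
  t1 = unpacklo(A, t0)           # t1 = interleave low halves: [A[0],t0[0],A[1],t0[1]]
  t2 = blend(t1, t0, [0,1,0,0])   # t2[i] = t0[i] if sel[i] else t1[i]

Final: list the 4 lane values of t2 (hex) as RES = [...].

RES = [ 0x94  0x94  0xc3  0x94 ]

→ t0 |28|94|42|55|
→ t1 |94|28|c3|94|
→ t2 |94|94|c3|94|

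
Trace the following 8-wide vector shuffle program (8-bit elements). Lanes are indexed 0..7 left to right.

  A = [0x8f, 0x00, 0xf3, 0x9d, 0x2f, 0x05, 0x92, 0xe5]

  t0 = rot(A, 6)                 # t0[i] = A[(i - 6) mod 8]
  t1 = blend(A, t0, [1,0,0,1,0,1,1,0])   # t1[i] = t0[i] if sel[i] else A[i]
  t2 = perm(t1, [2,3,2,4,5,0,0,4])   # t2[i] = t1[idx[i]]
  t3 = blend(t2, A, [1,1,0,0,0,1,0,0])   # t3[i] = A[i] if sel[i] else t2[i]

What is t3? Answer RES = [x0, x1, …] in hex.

  t0: f3 9d 2f 05 92 e5 8f 00
  t1: f3 00 f3 05 2f e5 8f e5
  t2: f3 05 f3 2f e5 f3 f3 2f
  t3: 8f 00 f3 2f e5 05 f3 2f

RES = [ 0x8f  0x00  0xf3  0x2f  0xe5  0x05  0xf3  0x2f ]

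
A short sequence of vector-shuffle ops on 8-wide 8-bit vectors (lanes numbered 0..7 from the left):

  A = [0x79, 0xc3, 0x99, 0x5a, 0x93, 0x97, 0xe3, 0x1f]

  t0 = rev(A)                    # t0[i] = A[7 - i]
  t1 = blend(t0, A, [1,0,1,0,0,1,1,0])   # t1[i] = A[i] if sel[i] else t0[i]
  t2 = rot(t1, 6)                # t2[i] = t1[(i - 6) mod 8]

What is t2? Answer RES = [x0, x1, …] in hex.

t0 = [0x1f, 0xe3, 0x97, 0x93, 0x5a, 0x99, 0xc3, 0x79]
t1 = [0x79, 0xe3, 0x99, 0x93, 0x5a, 0x97, 0xe3, 0x79]
t2 = [0x99, 0x93, 0x5a, 0x97, 0xe3, 0x79, 0x79, 0xe3]

RES = [0x99, 0x93, 0x5a, 0x97, 0xe3, 0x79, 0x79, 0xe3]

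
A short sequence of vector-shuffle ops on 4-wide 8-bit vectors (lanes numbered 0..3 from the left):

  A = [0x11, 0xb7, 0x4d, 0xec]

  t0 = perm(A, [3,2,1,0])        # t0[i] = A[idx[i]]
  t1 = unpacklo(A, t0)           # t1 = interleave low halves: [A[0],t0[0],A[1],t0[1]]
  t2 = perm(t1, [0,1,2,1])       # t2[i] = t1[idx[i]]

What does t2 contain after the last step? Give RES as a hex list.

→ t0 |ec|4d|b7|11|
→ t1 |11|ec|b7|4d|
→ t2 |11|ec|b7|ec|

RES = [0x11, 0xec, 0xb7, 0xec]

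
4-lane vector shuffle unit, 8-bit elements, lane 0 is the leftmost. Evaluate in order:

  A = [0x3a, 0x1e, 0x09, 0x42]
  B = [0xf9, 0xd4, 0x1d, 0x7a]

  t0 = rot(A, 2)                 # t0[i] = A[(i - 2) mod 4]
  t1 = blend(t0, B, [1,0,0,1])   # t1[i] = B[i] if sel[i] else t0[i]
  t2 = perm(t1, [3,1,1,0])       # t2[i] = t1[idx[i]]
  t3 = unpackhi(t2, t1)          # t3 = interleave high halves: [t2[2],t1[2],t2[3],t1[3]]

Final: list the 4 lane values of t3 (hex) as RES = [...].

t0 = [0x09, 0x42, 0x3a, 0x1e]
t1 = [0xf9, 0x42, 0x3a, 0x7a]
t2 = [0x7a, 0x42, 0x42, 0xf9]
t3 = [0x42, 0x3a, 0xf9, 0x7a]

RES = [ 0x42  0x3a  0xf9  0x7a ]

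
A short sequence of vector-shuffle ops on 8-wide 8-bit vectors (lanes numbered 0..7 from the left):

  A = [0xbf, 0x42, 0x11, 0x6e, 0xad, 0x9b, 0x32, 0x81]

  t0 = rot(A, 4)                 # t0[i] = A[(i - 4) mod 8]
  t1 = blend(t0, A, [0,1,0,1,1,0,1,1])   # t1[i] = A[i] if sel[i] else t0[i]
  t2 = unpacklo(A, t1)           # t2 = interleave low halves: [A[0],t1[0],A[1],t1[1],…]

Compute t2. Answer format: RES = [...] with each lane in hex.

  t0: ad 9b 32 81 bf 42 11 6e
  t1: ad 42 32 6e ad 42 32 81
  t2: bf ad 42 42 11 32 6e 6e

RES = [ 0xbf  0xad  0x42  0x42  0x11  0x32  0x6e  0x6e ]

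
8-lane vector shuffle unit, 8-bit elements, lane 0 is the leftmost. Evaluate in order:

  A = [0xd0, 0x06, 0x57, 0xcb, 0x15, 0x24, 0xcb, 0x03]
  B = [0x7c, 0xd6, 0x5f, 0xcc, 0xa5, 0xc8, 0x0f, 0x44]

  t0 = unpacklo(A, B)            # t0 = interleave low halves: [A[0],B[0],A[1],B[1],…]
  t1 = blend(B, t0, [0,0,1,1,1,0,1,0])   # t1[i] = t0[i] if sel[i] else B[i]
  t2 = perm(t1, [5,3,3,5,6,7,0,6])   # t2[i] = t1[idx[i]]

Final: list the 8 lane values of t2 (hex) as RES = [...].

t0 = [0xd0, 0x7c, 0x06, 0xd6, 0x57, 0x5f, 0xcb, 0xcc]
t1 = [0x7c, 0xd6, 0x06, 0xd6, 0x57, 0xc8, 0xcb, 0x44]
t2 = [0xc8, 0xd6, 0xd6, 0xc8, 0xcb, 0x44, 0x7c, 0xcb]

RES = [0xc8, 0xd6, 0xd6, 0xc8, 0xcb, 0x44, 0x7c, 0xcb]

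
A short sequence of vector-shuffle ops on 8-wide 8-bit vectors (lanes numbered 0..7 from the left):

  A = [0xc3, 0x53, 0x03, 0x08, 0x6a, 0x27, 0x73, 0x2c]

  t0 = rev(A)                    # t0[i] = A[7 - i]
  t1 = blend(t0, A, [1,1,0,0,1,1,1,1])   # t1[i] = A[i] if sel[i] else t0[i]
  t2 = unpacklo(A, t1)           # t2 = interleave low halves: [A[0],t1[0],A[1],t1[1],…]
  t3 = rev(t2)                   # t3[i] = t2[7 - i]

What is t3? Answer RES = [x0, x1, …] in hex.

t0 = [0x2c, 0x73, 0x27, 0x6a, 0x08, 0x03, 0x53, 0xc3]
t1 = [0xc3, 0x53, 0x27, 0x6a, 0x6a, 0x27, 0x73, 0x2c]
t2 = [0xc3, 0xc3, 0x53, 0x53, 0x03, 0x27, 0x08, 0x6a]
t3 = [0x6a, 0x08, 0x27, 0x03, 0x53, 0x53, 0xc3, 0xc3]

RES = [ 0x6a  0x08  0x27  0x03  0x53  0x53  0xc3  0xc3 ]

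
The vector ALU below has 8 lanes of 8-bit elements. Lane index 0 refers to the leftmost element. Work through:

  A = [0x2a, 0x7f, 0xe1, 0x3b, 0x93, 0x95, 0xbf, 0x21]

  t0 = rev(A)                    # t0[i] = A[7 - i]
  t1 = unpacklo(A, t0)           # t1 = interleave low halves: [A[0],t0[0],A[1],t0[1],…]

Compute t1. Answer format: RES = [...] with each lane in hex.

t0 = [0x21, 0xbf, 0x95, 0x93, 0x3b, 0xe1, 0x7f, 0x2a]
t1 = [0x2a, 0x21, 0x7f, 0xbf, 0xe1, 0x95, 0x3b, 0x93]

RES = [ 0x2a  0x21  0x7f  0xbf  0xe1  0x95  0x3b  0x93 ]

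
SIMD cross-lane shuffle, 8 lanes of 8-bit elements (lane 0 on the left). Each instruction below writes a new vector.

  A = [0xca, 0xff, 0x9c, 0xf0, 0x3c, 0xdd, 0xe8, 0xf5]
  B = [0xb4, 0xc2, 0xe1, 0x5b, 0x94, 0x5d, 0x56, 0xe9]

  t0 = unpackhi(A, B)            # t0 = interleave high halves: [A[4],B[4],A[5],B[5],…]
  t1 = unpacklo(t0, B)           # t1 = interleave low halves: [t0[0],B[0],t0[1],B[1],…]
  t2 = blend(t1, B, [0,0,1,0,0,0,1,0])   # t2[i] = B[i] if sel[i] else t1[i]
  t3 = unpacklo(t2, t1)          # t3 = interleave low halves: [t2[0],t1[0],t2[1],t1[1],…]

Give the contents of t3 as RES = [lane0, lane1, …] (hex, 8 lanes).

t0 = [0x3c, 0x94, 0xdd, 0x5d, 0xe8, 0x56, 0xf5, 0xe9]
t1 = [0x3c, 0xb4, 0x94, 0xc2, 0xdd, 0xe1, 0x5d, 0x5b]
t2 = [0x3c, 0xb4, 0xe1, 0xc2, 0xdd, 0xe1, 0x56, 0x5b]
t3 = [0x3c, 0x3c, 0xb4, 0xb4, 0xe1, 0x94, 0xc2, 0xc2]

RES = [0x3c, 0x3c, 0xb4, 0xb4, 0xe1, 0x94, 0xc2, 0xc2]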